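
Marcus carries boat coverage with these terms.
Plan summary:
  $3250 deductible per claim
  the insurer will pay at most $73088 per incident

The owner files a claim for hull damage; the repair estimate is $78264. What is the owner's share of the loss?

$5176

After the deductible, $78264 − $3250 = $75014 remains.
Since $75014 > $73088, the payout is capped at $73088.
Owner's share is the uncovered remainder: $78264 − $73088 = $5176.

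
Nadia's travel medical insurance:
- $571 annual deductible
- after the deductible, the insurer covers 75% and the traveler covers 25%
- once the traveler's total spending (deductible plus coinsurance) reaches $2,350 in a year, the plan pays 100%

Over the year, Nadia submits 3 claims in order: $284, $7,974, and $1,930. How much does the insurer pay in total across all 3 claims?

#1 ($284): fully absorbed by the deductible. Traveler pays $284; OOP now $284. Plan pays $284 − $284 = $0.
#2 ($7,974): $287 to deductible, leaving $7,687; traveler's 25% is $1,921.75. Claim cost before the cap: $287 + $1,921.75 = $2,208.75. Adding that to $284 gives $2,492.75, past the $2,350 cap; traveler pays only $2,350 − $284 = $2,066. Plan pays $7,974 − $2,066 = $5,908.
#3 ($1,930): 25% coinsurance on $1,930 = $482.50. OOP would hit $2,832.50 > $2,350, so the cap limits the traveler to $2,350 − $2,350 = $0. Plan pays $1,930 − $0 = $1,930.
Insurer total: $0 + $5,908 + $1,930 = $7,838.

$7,838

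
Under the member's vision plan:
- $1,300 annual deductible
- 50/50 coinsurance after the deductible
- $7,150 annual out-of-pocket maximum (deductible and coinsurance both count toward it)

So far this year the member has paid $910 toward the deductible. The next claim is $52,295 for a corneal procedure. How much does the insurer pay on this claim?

Remaining deductible: $1,300 − $910 = $390.
The remaining $51,905 (= $52,295 − $390) moves to coinsurance.
Coinsurance: $51,905 × 50% = $25,952.50.
So the member owes $390 + $25,952.50 = $26,342.50 before any cap.
Year-to-date out-of-pocket would reach $910 + $26,342.50 = $27,252.50, above the $7,150 maximum, so the member pays only $7,150 − $910 = $6,240.
The plan picks up $52,295 − $6,240 = $46,055.

$46,055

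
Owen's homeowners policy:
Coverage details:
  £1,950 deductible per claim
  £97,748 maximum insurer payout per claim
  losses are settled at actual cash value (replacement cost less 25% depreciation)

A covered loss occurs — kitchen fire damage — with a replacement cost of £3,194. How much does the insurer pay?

At 25% depreciation, ACV = £3,194 − £798.50 = £2,395.50.
Less the £1,950 deductible: £2,395.50 − £1,950 = £445.50.
£445.50 ≤ £97,748, so the limit doesn't bind; insurer pays £445.50.

£445.50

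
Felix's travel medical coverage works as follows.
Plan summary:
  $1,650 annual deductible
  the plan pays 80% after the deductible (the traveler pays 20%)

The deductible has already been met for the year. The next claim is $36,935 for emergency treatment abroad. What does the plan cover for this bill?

$29,548

The deductible is already satisfied, so the full bill goes to coinsurance.
Traveler's 20% share of $36,935 is $7,387.
The plan picks up $36,935 − $7,387 = $29,548.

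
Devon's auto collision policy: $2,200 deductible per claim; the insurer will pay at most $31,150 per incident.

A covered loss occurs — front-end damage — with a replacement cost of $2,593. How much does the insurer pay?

Subtract the deductible: $2,593 − $2,200 = $393.
$393 ≤ $31,150, so the limit doesn't bind; insurer pays $393.

$393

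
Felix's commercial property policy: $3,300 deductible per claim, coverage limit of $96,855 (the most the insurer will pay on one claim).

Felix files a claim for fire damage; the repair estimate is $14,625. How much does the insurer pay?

$11,325

After the deductible, $14,625 − $3,300 = $11,325 remains.
$11,325 is within the $96,855 limit, so the insurer pays $11,325.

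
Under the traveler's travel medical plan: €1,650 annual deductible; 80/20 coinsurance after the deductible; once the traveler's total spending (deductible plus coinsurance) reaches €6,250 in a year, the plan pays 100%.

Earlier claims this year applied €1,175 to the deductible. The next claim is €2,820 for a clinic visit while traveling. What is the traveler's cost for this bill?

Deductible still to meet: €1,650 − €1,175 = €475.
That leaves €2,820 − €475 = €2,345 for coinsurance.
Traveler's 20% share of €2,345 is €469.
Traveler responsibility before any cap: €475 + €469 = €944.
Cumulative spending €1,175 + €944 = €2,119 stays under the €6,250 maximum.

€944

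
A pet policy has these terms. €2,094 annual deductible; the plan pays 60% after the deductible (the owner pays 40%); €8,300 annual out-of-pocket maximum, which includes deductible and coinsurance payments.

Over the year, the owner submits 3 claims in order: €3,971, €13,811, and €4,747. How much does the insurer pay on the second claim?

€8,355.80

Bill 1, €3,971: deductible takes €2,094, €1,877 remains; coinsurance €1,877 × 40% = €750.80. Owner pays €2,844.80; OOP now €2,844.80. Insurer: €3,971 − €2,844.80 = €1,126.20.
Bill 2, €13,811: deductible already satisfied, so owner's share is 40% × €13,811 = €5,524.40. Adding that to €2,844.80 gives €8,369.20, past the €8,300 cap; owner pays only €8,300 − €2,844.80 = €5,455.20. Plan pays €13,811 − €5,455.20 = €8,355.80.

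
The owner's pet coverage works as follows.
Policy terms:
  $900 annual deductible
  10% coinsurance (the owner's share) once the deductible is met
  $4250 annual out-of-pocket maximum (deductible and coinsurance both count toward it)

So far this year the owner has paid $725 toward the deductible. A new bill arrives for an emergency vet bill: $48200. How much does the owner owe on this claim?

$725 of the $900 deductible is already met, leaving $175.
After the $175 deductible portion, $48200 − $175 = $48025 is subject to coinsurance.
10% of $48025 = $4802.50 falls to the owner.
That puts the owner's cost at $175 + $4802.50 = $4977.50 before any cap.
Adding $4977.50 to the $725 already spent would give $5702.50, which exceeds the $4250 cap; the owner pays just $4250 − $725 = $3525.

$3525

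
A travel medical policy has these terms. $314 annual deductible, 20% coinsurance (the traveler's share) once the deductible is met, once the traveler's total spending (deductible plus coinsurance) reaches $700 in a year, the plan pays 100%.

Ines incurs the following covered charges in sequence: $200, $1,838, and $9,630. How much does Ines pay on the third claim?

$41.20

Bill 1, $200: all of it applies to the deductible. Cost to traveler: $200. OOP to date $200.
Bill 2, $1,838: $114 finishes the deductible; $1,724 goes to coinsurance; 20% of $1,724 = $344.80. Traveler pays $458.80; OOP now $658.80.
Bill 3, $9,630: deductible already satisfied, so traveler's share is 20% × $9,630 = $1,926. Adding that to $658.80 gives $2,584.80, past the $700 cap; traveler pays only $700 − $658.80 = $41.20.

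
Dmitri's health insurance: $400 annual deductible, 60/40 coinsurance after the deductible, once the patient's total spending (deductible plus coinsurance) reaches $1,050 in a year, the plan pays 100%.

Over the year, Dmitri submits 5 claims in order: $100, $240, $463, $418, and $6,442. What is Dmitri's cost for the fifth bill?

$321.60

Bill 1, $100: entire amount goes to the deductible. Patient owes $100 (running OOP $100).
Bill 2, $240: entire amount goes to the deductible. Cost to patient: $240. OOP to date $340.
Bill 3, $463: deductible takes $60, $403 remains; 40% of $403 = $161.20. Cost to patient: $221.20. OOP to date $561.20.
Bill 4, $418: deductible already satisfied, so patient's share is 40% × $418 = $167.20. Patient pays $167.20; OOP now $728.40.
Bill 5, $6,442: 40% coinsurance on $6,442 = $2,576.80. Adding that to $728.40 gives $3,305.20, past the $1,050 cap; patient pays only $1,050 − $728.40 = $321.60.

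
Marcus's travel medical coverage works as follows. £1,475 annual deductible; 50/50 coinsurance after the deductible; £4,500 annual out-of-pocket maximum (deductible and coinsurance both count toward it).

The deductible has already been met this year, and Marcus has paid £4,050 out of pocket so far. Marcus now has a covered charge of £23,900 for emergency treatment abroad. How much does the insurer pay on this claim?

The deductible is already satisfied, so the full bill goes to coinsurance.
Coinsurance: £23,900 × 50% = £11,950.
That would bring total out-of-pocket to £16,000, past the £4,500 cap. The traveler is capped at £4,500 − £4,050 = £450 on this claim.
The plan picks up £23,900 − £450 = £23,450.

£23,450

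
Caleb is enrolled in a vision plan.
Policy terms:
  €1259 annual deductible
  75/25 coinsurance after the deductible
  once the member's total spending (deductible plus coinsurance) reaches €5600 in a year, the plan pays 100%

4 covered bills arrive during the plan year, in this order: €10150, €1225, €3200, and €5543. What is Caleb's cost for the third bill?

€800

#1 (€10150): €1259 finishes the deductible; €8891 goes to coinsurance; coinsurance €8891 × 25% = €2222.75. Member owes €3481.75 (running OOP €3481.75).
#2 (€1225): 25% coinsurance on €1225 = €306.25. Cost to member: €306.25. OOP to date €3788.
#3 (€3200): deductible already satisfied, so member's share is 25% × €3200 = €800. Cost to member: €800. OOP to date €4588.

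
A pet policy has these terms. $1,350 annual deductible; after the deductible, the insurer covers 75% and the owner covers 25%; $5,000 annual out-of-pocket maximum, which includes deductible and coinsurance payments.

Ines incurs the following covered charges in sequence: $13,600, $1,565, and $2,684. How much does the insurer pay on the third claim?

Claim 1 — $13,600: deductible takes $1,350, $12,250 remains; coinsurance $12,250 × 25% = $3,062.50. Cost to owner: $4,412.50. OOP to date $4,412.50. Plan pays $13,600 − $4,412.50 = $9,187.50.
Claim 2 — $1,565: deductible met; 25% of $1,565 = $391.25. Owner owes $391.25 (running OOP $4,803.75). Plan pays $1,565 − $391.25 = $1,173.75.
Claim 3 — $2,684: deductible met; 25% of $2,684 = $671. That would push OOP to $5,474.75, over the $5,000 cap, so owner pays $5,000 − $4,803.75 = $196.25. Insurer: $2,684 − $196.25 = $2,487.75.

$2,487.75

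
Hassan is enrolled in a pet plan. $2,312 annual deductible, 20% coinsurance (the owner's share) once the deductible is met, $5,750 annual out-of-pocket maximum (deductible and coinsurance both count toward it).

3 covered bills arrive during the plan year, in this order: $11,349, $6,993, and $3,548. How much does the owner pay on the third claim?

$232

Claim 1 — $11,349: $2,312 to deductible, leaving $9,037; 20% of $9,037 = $1,807.40. Cost to owner: $4,119.40. OOP to date $4,119.40.
Claim 2 — $6,993: deductible already satisfied, so owner's share is 20% × $6,993 = $1,398.60. Owner owes $1,398.60 (running OOP $5,518).
Claim 3 — $3,548: deductible met; 20% of $3,548 = $709.60. That would push OOP to $6,227.60, over the $5,750 cap, so owner pays $5,750 − $5,518 = $232.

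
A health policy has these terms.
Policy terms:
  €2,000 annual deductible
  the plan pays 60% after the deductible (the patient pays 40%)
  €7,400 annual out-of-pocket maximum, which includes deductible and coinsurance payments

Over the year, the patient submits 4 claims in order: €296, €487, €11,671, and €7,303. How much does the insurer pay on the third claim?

Claim 1 — €296: fully absorbed by the deductible. Patient owes €296 (running OOP €296). Insurer: €296 − €296 = €0.
Claim 2 — €487: entire amount goes to the deductible. Patient pays €487; OOP now €783. Insurer: €487 − €487 = €0.
Claim 3 — €11,671: €1,217 finishes the deductible; €10,454 goes to coinsurance; coinsurance €10,454 × 40% = €4,181.60. Cost to patient: €5,398.60. OOP to date €6,181.60. Insurer: €11,671 − €5,398.60 = €6,272.40.

€6,272.40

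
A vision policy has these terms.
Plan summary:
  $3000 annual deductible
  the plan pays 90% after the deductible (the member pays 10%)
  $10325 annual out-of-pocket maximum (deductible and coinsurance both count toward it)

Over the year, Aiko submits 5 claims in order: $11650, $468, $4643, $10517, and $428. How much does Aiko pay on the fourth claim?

$1051.70

Bill 1, $11650: $3000 to deductible, leaving $8650; 10% of $8650 = $865. Cost to member: $3865. OOP to date $3865.
Bill 2, $468: deductible met; 10% of $468 = $46.80. Member pays $46.80; OOP now $3911.80.
Bill 3, $4643: deductible already satisfied, so member's share is 10% × $4643 = $464.30. Member pays $464.30; OOP now $4376.10.
Bill 4, $10517: 10% coinsurance on $10517 = $1051.70. Member owes $1051.70 (running OOP $5427.80).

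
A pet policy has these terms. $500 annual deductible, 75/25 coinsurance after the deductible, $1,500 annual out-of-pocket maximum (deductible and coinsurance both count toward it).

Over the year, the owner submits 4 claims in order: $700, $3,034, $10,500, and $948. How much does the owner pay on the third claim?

Claim 1 — $700: $500 finishes the deductible; $200 goes to coinsurance; coinsurance $200 × 25% = $50. Owner pays $550; OOP now $550.
Claim 2 — $3,034: deductible met; 25% of $3,034 = $758.50. Owner pays $758.50; OOP now $1,308.50.
Claim 3 — $10,500: deductible already satisfied, so owner's share is 25% × $10,500 = $2,625. That would push OOP to $3,933.50, over the $1,500 cap, so owner pays $1,500 − $1,308.50 = $191.50.

$191.50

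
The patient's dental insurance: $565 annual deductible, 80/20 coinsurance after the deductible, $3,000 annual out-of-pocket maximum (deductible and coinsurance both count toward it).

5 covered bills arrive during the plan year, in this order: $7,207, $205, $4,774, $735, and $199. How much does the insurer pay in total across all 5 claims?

$10,120

#1 ($7,207): $565 finishes the deductible; $6,642 goes to coinsurance; patient's 20% is $1,328.40. Patient pays $1,893.40; OOP now $1,893.40. Insurer: $7,207 − $1,893.40 = $5,313.60.
#2 ($205): deductible met; 20% of $205 = $41. Patient owes $41 (running OOP $1,934.40). Plan pays $205 − $41 = $164.
#3 ($4,774): deductible already satisfied, so patient's share is 20% × $4,774 = $954.80. Patient pays $954.80; OOP now $2,889.20. Plan pays $4,774 − $954.80 = $3,819.20.
#4 ($735): deductible already satisfied, so patient's share is 20% × $735 = $147. OOP would hit $3,036.20 > $3,000, so the cap limits the patient to $3,000 − $2,889.20 = $110.80. Insurer: $735 − $110.80 = $624.20.
#5 ($199): deductible met; 20% of $199 = $39.80. Adding that to $3,000 gives $3,039.80, past the $3,000 cap; patient pays only $3,000 − $3,000 = $0. Plan pays $199 − $0 = $199.
Insurer total: $5,313.60 + $164 + $3,819.20 + $624.20 + $199 = $10,120.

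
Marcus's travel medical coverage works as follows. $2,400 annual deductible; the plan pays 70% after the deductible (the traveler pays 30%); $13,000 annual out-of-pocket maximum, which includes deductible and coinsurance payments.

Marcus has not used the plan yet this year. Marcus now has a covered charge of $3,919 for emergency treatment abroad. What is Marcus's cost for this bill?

$2,855.70

Deductible not yet touched, so the first $2,400 of the bill goes to the deductible.
That leaves $3,919 − $2,400 = $1,519 for coinsurance.
Traveler's 30% share of $1,519 is $455.70.
So the traveler owes $2,400 + $455.70 = $2,855.70 before any cap.
Total out-of-pocket so far would be $0 + $2,855.70 = $2,855.70, below the $13,000 cap — no reduction.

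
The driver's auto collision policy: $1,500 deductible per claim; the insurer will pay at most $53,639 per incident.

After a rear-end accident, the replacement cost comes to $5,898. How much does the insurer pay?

$4,398

Subtract the deductible: $5,898 − $1,500 = $4,398.
$4,398 ≤ $53,639, so the limit doesn't bind; insurer pays $4,398.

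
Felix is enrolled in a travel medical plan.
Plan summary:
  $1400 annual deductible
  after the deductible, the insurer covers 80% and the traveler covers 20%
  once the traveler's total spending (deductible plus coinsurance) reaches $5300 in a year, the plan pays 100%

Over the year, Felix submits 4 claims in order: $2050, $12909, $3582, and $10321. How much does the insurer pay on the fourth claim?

Claim 1 — $2050: $1400 finishes the deductible; $650 goes to coinsurance; traveler's 20% is $130. Traveler pays $1530; OOP now $1530. Insurer: $2050 − $1530 = $520.
Claim 2 — $12909: deductible met; 20% of $12909 = $2581.80. Traveler pays $2581.80; OOP now $4111.80. Plan pays $12909 − $2581.80 = $10327.20.
Claim 3 — $3582: deductible met; 20% of $3582 = $716.40. Traveler owes $716.40 (running OOP $4828.20). Plan pays $3582 − $716.40 = $2865.60.
Claim 4 — $10321: 20% coinsurance on $10321 = $2064.20. Adding that to $4828.20 gives $6892.40, past the $5300 cap; traveler pays only $5300 − $4828.20 = $471.80. Plan pays $10321 − $471.80 = $9849.20.

$9849.20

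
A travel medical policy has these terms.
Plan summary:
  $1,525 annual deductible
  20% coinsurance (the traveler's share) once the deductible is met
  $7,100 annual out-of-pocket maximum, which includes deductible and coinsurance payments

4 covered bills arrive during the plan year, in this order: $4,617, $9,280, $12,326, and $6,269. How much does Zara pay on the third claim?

$2,465.20

#1 ($4,617): deductible takes $1,525, $3,092 remains; coinsurance $3,092 × 20% = $618.40. Traveler owes $2,143.40 (running OOP $2,143.40).
#2 ($9,280): deductible met; 20% of $9,280 = $1,856. Cost to traveler: $1,856. OOP to date $3,999.40.
#3 ($12,326): deductible already satisfied, so traveler's share is 20% × $12,326 = $2,465.20. Cost to traveler: $2,465.20. OOP to date $6,464.60.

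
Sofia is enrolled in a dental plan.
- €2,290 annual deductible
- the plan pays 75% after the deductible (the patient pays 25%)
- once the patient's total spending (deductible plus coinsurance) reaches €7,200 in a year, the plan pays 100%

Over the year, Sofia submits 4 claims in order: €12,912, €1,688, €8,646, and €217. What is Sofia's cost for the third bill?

€1,832.50

Claim 1 — €12,912: €2,290 to deductible, leaving €10,622; 25% of €10,622 = €2,655.50. Cost to patient: €4,945.50. OOP to date €4,945.50.
Claim 2 — €1,688: 25% coinsurance on €1,688 = €422. Patient owes €422 (running OOP €5,367.50).
Claim 3 — €8,646: deductible met; 25% of €8,646 = €2,161.50. Adding that to €5,367.50 gives €7,529, past the €7,200 cap; patient pays only €7,200 − €5,367.50 = €1,832.50.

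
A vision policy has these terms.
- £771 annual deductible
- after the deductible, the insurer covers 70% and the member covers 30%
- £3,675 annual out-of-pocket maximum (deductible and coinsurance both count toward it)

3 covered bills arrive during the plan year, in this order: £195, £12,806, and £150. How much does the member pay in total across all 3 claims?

Claim 1 — £195: entire amount goes to the deductible. Member pays £195; OOP now £195.
Claim 2 — £12,806: £576 finishes the deductible; £12,230 goes to coinsurance; member's 30% is £3,669. Deductible plus coinsurance: £576 + £3,669 = £4,245. OOP would hit £4,440 > £3,675, so the cap limits the member to £3,675 − £195 = £3,480.
Claim 3 — £150: deductible met; 30% of £150 = £45. OOP would hit £3,720 > £3,675, so the cap limits the member to £3,675 − £3,675 = £0.
Total paid by the member: £195 + £3,480 + £0 = £3,675.

£3,675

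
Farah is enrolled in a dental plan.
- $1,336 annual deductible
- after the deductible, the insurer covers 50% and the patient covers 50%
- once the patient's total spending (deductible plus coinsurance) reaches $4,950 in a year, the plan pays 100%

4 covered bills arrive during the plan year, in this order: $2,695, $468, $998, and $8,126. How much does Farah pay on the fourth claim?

$2,201.50

Claim 1 ($2,695): $1,336 to deductible, leaving $1,359; coinsurance $1,359 × 50% = $679.50. Patient pays $2,015.50; OOP now $2,015.50.
Claim 2 ($468): 50% coinsurance on $468 = $234. Patient pays $234; OOP now $2,249.50.
Claim 3 ($998): deductible already satisfied, so patient's share is 50% × $998 = $499. Patient owes $499 (running OOP $2,748.50).
Claim 4 ($8,126): 50% coinsurance on $8,126 = $4,063. That would push OOP to $6,811.50, over the $4,950 cap, so patient pays $4,950 − $2,748.50 = $2,201.50.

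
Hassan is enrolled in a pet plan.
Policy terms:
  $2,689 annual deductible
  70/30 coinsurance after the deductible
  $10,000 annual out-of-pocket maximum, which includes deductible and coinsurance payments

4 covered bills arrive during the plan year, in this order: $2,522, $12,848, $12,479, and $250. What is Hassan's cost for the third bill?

#1 ($2,522): all of it applies to the deductible. Owner owes $2,522 (running OOP $2,522).
#2 ($12,848): $167 finishes the deductible; $12,681 goes to coinsurance; owner's 30% is $3,804.30. Cost to owner: $3,971.30. OOP to date $6,493.30.
#3 ($12,479): 30% coinsurance on $12,479 = $3,743.70. That would push OOP to $10,237, over the $10,000 cap, so owner pays $10,000 − $6,493.30 = $3,506.70.

$3,506.70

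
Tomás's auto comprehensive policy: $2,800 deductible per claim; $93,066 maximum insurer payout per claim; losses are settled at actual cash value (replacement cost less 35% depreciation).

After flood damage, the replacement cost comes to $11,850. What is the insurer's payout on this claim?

$4,902.50

Depreciate 35%: the covered value is $11,850 × 0.65 = $7,702.50.
Subtract the deductible: $7,702.50 − $2,800 = $4,902.50.
That's under the $93,066 cap, so the insurer reimburses the full $4,902.50.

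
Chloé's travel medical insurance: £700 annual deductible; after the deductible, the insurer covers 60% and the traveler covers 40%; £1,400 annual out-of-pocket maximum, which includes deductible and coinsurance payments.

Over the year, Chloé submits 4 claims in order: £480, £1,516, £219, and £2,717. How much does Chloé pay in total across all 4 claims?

Claim 1 (£480): all of it applies to the deductible. Traveler pays £480; OOP now £480.
Claim 2 (£1,516): deductible takes £220, £1,296 remains; 40% of £1,296 = £518.40. Traveler pays £738.40; OOP now £1,218.40.
Claim 3 (£219): deductible already satisfied, so traveler's share is 40% × £219 = £87.60. Traveler owes £87.60 (running OOP £1,306).
Claim 4 (£2,717): deductible already satisfied, so traveler's share is 40% × £2,717 = £1,086.80. OOP would hit £2,392.80 > £1,400, so the cap limits the traveler to £1,400 − £1,306 = £94.
Summing the traveler's payments: £480 + £738.40 + £87.60 + £94 = £1,400.

£1,400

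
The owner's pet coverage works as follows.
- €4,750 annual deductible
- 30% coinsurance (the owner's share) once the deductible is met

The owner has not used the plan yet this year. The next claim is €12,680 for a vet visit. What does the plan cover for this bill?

Deductible not yet touched, so the first €4,750 of the bill goes to the deductible.
The remaining €7,930 (= €12,680 − €4,750) moves to coinsurance.
30% of €7,930 = €2,379 falls to the owner.
That puts the owner's cost at €4,750 + €2,379 = €7,129.
The plan picks up €12,680 − €7,129 = €5,551.

€5,551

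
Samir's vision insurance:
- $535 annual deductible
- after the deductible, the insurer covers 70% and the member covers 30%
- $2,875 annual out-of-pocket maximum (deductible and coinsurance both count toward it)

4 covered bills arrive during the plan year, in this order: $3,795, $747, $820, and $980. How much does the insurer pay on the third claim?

$574

Claim 1 ($3,795): $535 finishes the deductible; $3,260 goes to coinsurance; coinsurance $3,260 × 30% = $978. Cost to member: $1,513. OOP to date $1,513. Plan pays $3,795 − $1,513 = $2,282.
Claim 2 ($747): 30% coinsurance on $747 = $224.10. Cost to member: $224.10. OOP to date $1,737.10. Insurer: $747 − $224.10 = $522.90.
Claim 3 ($820): deductible met; 30% of $820 = $246. Member owes $246 (running OOP $1,983.10). Insurer: $820 − $246 = $574.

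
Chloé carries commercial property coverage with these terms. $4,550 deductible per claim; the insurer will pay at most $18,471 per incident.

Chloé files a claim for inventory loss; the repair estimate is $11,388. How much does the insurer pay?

$6,838

Less the $4,550 deductible: $11,388 − $4,550 = $6,838.
$6,838 is within the $18,471 limit, so the insurer pays $6,838.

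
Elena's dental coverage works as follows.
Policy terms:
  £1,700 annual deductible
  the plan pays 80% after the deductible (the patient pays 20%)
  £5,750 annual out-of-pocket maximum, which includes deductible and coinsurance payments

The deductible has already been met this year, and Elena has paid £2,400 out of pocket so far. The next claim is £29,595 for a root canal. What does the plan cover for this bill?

£26,245

With the deductible met, the entire £29,595 is subject to coinsurance.
Patient's 20% share of £29,595 is £5,919.
Year-to-date out-of-pocket would reach £2,400 + £5,919 = £8,319, above the £5,750 maximum, so the patient pays only £5,750 − £2,400 = £3,350.
Insurer pays the balance: £29,595 − £3,350 = £26,245.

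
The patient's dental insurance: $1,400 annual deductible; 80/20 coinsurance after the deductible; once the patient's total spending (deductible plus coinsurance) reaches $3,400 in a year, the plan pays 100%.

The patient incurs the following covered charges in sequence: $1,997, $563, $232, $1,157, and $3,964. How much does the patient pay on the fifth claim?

Claim 1 — $1,997: $1,400 finishes the deductible; $597 goes to coinsurance; patient's 20% is $119.40. Patient owes $1,519.40 (running OOP $1,519.40).
Claim 2 — $563: deductible met; 20% of $563 = $112.60. Patient pays $112.60; OOP now $1,632.
Claim 3 — $232: deductible met; 20% of $232 = $46.40. Patient owes $46.40 (running OOP $1,678.40).
Claim 4 — $1,157: deductible already satisfied, so patient's share is 20% × $1,157 = $231.40. Cost to patient: $231.40. OOP to date $1,909.80.
Claim 5 — $3,964: deductible met; 20% of $3,964 = $792.80. Patient owes $792.80 (running OOP $2,702.60).

$792.80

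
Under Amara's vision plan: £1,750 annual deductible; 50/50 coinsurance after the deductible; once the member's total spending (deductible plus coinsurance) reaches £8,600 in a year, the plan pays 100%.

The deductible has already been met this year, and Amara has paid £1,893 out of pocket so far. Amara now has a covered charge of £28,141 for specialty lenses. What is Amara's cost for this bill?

£6,707

With the deductible met, the entire £28,141 is subject to coinsurance.
Coinsurance: £28,141 × 50% = £14,070.50.
Adding £14,070.50 to the £1,893 already spent would give £15,963.50, which exceeds the £8,600 cap; the member pays just £8,600 − £1,893 = £6,707.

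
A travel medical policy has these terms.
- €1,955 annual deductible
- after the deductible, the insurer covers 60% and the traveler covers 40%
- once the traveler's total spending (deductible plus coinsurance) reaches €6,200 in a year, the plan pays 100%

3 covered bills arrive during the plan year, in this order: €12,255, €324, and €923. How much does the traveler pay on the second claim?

€125

Claim 1 — €12,255: €1,955 to deductible, leaving €10,300; 40% of €10,300 = €4,120. Traveler pays €6,075; OOP now €6,075.
Claim 2 — €324: deductible already satisfied, so traveler's share is 40% × €324 = €129.60. OOP would hit €6,204.60 > €6,200, so the cap limits the traveler to €6,200 − €6,075 = €125.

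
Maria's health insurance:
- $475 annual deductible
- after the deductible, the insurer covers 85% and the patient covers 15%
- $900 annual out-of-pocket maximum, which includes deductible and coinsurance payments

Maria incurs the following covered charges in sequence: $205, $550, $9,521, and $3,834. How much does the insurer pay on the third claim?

Bill 1, $205: fully absorbed by the deductible. Cost to patient: $205. OOP to date $205. Insurer: $205 − $205 = $0.
Bill 2, $550: $270 finishes the deductible; $280 goes to coinsurance; 15% of $280 = $42. Patient owes $312 (running OOP $517). Insurer: $550 − $312 = $238.
Bill 3, $9,521: 15% coinsurance on $9,521 = $1,428.15. Adding that to $517 gives $1,945.15, past the $900 cap; patient pays only $900 − $517 = $383. Insurer: $9,521 − $383 = $9,138.

$9,138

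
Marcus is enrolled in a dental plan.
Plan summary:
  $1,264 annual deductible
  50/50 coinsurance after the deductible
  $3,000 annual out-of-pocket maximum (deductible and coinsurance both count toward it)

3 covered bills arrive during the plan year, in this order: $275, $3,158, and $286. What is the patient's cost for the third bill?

$143

#1 ($275): entire amount goes to the deductible. Cost to patient: $275. OOP to date $275.
#2 ($3,158): $989 finishes the deductible; $2,169 goes to coinsurance; coinsurance $2,169 × 50% = $1,084.50. Patient pays $2,073.50; OOP now $2,348.50.
#3 ($286): 50% coinsurance on $286 = $143. Patient pays $143; OOP now $2,491.50.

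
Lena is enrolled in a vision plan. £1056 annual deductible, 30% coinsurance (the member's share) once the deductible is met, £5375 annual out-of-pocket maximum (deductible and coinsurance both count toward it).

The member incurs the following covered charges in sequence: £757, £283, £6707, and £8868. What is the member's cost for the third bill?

£2023.30

#1 (£757): entire amount goes to the deductible. Member owes £757 (running OOP £757).
#2 (£283): all of it applies to the deductible. Cost to member: £283. OOP to date £1040.
#3 (£6707): deductible takes £16, £6691 remains; 30% of £6691 = £2007.30. Member pays £2023.30; OOP now £3063.30.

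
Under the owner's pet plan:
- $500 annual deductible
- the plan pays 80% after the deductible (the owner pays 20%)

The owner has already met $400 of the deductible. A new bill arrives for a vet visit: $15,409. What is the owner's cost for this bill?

Deductible still to meet: $500 − $400 = $100.
The remaining $15,309 (= $15,409 − $100) moves to coinsurance.
20% of $15,309 = $3,061.80 falls to the owner.
So the owner owes $100 + $3,061.80 = $3,161.80.

$3,161.80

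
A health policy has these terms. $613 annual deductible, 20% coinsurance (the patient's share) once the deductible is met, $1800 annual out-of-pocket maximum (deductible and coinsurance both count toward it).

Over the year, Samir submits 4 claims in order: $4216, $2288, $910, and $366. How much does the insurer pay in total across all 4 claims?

Claim 1 ($4216): $613 to deductible, leaving $3603; coinsurance $3603 × 20% = $720.60. Patient pays $1333.60; OOP now $1333.60. Plan pays $4216 − $1333.60 = $2882.40.
Claim 2 ($2288): deductible met; 20% of $2288 = $457.60. Patient pays $457.60; OOP now $1791.20. Insurer: $2288 − $457.60 = $1830.40.
Claim 3 ($910): 20% coinsurance on $910 = $182. Adding that to $1791.20 gives $1973.20, past the $1800 cap; patient pays only $1800 − $1791.20 = $8.80. Insurer: $910 − $8.80 = $901.20.
Claim 4 ($366): 20% coinsurance on $366 = $73.20. That would push OOP to $1873.20, over the $1800 cap, so patient pays $1800 − $1800 = $0. Plan pays $366 − $0 = $366.
Insurer total = bills − patient's total = $7780 − $1800 = $5980.

$5980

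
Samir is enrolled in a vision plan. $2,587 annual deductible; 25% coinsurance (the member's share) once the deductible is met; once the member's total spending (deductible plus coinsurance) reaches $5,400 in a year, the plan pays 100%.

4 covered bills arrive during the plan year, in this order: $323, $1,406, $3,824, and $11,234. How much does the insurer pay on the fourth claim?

Claim 1 — $323: fully absorbed by the deductible. Member pays $323; OOP now $323. Insurer: $323 − $323 = $0.
Claim 2 — $1,406: all of it applies to the deductible. Cost to member: $1,406. OOP to date $1,729. Plan pays $1,406 − $1,406 = $0.
Claim 3 — $3,824: $858 to deductible, leaving $2,966; coinsurance $2,966 × 25% = $741.50. Member owes $1,599.50 (running OOP $3,328.50). Plan pays $3,824 − $1,599.50 = $2,224.50.
Claim 4 — $11,234: deductible already satisfied, so member's share is 25% × $11,234 = $2,808.50. OOP would hit $6,137 > $5,400, so the cap limits the member to $5,400 − $3,328.50 = $2,071.50. Plan pays $11,234 − $2,071.50 = $9,162.50.

$9,162.50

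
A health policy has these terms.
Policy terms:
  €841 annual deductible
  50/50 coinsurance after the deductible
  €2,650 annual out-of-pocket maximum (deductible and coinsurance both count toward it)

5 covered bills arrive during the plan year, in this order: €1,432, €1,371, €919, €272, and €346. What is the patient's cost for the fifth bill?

€173

#1 (€1,432): deductible takes €841, €591 remains; 50% of €591 = €295.50. Patient owes €1,136.50 (running OOP €1,136.50).
#2 (€1,371): deductible met; 50% of €1,371 = €685.50. Cost to patient: €685.50. OOP to date €1,822.
#3 (€919): 50% coinsurance on €919 = €459.50. Patient owes €459.50 (running OOP €2,281.50).
#4 (€272): 50% coinsurance on €272 = €136. Cost to patient: €136. OOP to date €2,417.50.
#5 (€346): 50% coinsurance on €346 = €173. Cost to patient: €173. OOP to date €2,590.50.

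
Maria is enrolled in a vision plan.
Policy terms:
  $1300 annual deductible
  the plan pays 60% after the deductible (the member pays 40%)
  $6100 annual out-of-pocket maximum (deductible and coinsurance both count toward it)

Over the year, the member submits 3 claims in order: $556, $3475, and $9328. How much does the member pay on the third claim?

#1 ($556): fully absorbed by the deductible. Member pays $556; OOP now $556.
#2 ($3475): $744 finishes the deductible; $2731 goes to coinsurance; member's 40% is $1092.40. Member owes $1836.40 (running OOP $2392.40).
#3 ($9328): deductible already satisfied, so member's share is 40% × $9328 = $3731.20. Adding that to $2392.40 gives $6123.60, past the $6100 cap; member pays only $6100 − $2392.40 = $3707.60.

$3707.60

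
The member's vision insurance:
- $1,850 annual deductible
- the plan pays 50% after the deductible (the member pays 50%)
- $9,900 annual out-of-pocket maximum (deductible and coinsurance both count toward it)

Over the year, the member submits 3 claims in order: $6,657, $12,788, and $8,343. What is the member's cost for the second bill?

Claim 1 ($6,657): deductible takes $1,850, $4,807 remains; coinsurance $4,807 × 50% = $2,403.50. Cost to member: $4,253.50. OOP to date $4,253.50.
Claim 2 ($12,788): deductible already satisfied, so member's share is 50% × $12,788 = $6,394. Adding that to $4,253.50 gives $10,647.50, past the $9,900 cap; member pays only $9,900 − $4,253.50 = $5,646.50.

$5,646.50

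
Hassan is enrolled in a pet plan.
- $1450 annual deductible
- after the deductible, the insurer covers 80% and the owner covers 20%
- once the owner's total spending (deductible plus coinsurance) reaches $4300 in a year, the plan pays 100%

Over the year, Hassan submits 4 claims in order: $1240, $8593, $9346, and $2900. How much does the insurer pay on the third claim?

$8172.60

Claim 1 — $1240: entire amount goes to the deductible. Cost to owner: $1240. OOP to date $1240. Insurer: $1240 − $1240 = $0.
Claim 2 — $8593: $210 to deductible, leaving $8383; coinsurance $8383 × 20% = $1676.60. Cost to owner: $1886.60. OOP to date $3126.60. Insurer: $8593 − $1886.60 = $6706.40.
Claim 3 — $9346: deductible met; 20% of $9346 = $1869.20. That would push OOP to $4995.80, over the $4300 cap, so owner pays $4300 − $3126.60 = $1173.40. Plan pays $9346 − $1173.40 = $8172.60.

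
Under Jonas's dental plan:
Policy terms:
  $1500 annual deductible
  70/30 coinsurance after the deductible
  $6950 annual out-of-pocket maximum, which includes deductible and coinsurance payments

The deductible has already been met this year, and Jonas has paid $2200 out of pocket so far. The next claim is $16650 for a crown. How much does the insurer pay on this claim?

With the deductible met, the entire $16650 is subject to coinsurance.
30% of $16650 = $4995 falls to the patient.
Adding $4995 to the $2200 already spent would give $7195, which exceeds the $6950 cap; the patient pays just $6950 − $2200 = $4750.
Insurer pays the balance: $16650 − $4750 = $11900.

$11900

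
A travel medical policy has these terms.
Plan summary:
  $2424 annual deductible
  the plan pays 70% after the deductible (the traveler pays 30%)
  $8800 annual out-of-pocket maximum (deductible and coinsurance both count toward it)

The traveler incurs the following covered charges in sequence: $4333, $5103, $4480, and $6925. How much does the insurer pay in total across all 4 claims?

$12891.90

#1 ($4333): $2424 finishes the deductible; $1909 goes to coinsurance; traveler's 30% is $572.70. Traveler owes $2996.70 (running OOP $2996.70). Plan pays $4333 − $2996.70 = $1336.30.
#2 ($5103): deductible already satisfied, so traveler's share is 30% × $5103 = $1530.90. Traveler pays $1530.90; OOP now $4527.60. Plan pays $5103 − $1530.90 = $3572.10.
#3 ($4480): deductible met; 30% of $4480 = $1344. Cost to traveler: $1344. OOP to date $5871.60. Plan pays $4480 − $1344 = $3136.
#4 ($6925): 30% coinsurance on $6925 = $2077.50. Traveler pays $2077.50; OOP now $7949.10. Plan pays $6925 − $2077.50 = $4847.50.
Insurer total = bills − traveler's total = $20841 − $7949.10 = $12891.90.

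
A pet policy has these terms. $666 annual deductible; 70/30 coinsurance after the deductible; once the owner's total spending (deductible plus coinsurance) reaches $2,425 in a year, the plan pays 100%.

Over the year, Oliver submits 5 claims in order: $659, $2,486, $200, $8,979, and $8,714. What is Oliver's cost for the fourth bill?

Bill 1, $659: all of it applies to the deductible. Cost to owner: $659. OOP to date $659.
Bill 2, $2,486: $7 to deductible, leaving $2,479; owner's 30% is $743.70. Cost to owner: $750.70. OOP to date $1,409.70.
Bill 3, $200: deductible met; 30% of $200 = $60. Owner owes $60 (running OOP $1,469.70).
Bill 4, $8,979: 30% coinsurance on $8,979 = $2,693.70. That would push OOP to $4,163.40, over the $2,425 cap, so owner pays $2,425 − $1,469.70 = $955.30.

$955.30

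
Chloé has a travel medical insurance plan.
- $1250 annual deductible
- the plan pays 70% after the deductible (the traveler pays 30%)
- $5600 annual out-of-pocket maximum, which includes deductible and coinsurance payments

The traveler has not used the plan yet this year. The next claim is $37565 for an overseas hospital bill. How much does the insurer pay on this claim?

The full $1250 deductible is still open; $1250 of this bill applies to it.
That leaves $37565 − $1250 = $36315 for coinsurance.
Traveler's 30% share of $36315 is $10894.50.
So the traveler owes $1250 + $10894.50 = $12144.50 before any cap.
Adding $12144.50 to the $0 already spent would give $12144.50, which exceeds the $5600 cap; the traveler pays just $5600 − $0 = $5600.
The insurer covers the remainder: $37565 − $5600 = $31965.

$31965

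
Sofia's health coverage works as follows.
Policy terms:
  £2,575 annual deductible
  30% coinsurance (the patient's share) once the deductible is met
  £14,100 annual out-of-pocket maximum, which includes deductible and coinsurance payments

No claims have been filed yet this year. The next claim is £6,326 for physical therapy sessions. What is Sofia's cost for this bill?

£3,700.30

The full £2,575 deductible is still open; £2,575 of this bill applies to it.
That leaves £6,326 − £2,575 = £3,751 for coinsurance.
Patient's 30% share of £3,751 is £1,125.30.
That puts the patient's cost at £2,575 + £1,125.30 = £3,700.30 before any cap.
Cumulative spending £0 + £3,700.30 = £3,700.30 stays under the £14,100 maximum.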